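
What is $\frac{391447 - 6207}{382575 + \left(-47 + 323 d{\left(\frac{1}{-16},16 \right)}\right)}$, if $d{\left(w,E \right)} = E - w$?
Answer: $\frac{6163840}{6203459} \approx 0.99361$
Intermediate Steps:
$\frac{391447 - 6207}{382575 + \left(-47 + 323 d{\left(\frac{1}{-16},16 \right)}\right)} = \frac{391447 - 6207}{382575 - \left(47 - 323 \left(16 - \frac{1}{-16}\right)\right)} = \frac{385240}{382575 - \left(47 - 323 \left(16 - - \frac{1}{16}\right)\right)} = \frac{385240}{382575 - \left(47 - 323 \left(16 + \frac{1}{16}\right)\right)} = \frac{385240}{382575 + \left(-47 + 323 \cdot \frac{257}{16}\right)} = \frac{385240}{382575 + \left(-47 + \frac{83011}{16}\right)} = \frac{385240}{382575 + \frac{82259}{16}} = \frac{385240}{\frac{6203459}{16}} = 385240 \cdot \frac{16}{6203459} = \frac{6163840}{6203459}$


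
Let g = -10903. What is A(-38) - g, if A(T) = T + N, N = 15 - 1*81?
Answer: 10799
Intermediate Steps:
N = -66 (N = 15 - 81 = -66)
A(T) = -66 + T (A(T) = T - 66 = -66 + T)
A(-38) - g = (-66 - 38) - 1*(-10903) = -104 + 10903 = 10799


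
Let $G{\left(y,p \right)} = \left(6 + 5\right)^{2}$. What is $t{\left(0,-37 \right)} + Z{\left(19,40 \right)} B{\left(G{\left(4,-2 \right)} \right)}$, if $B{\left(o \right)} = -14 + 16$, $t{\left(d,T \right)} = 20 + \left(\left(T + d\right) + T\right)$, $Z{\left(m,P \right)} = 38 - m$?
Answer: $-16$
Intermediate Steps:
$t{\left(d,T \right)} = 20 + d + 2 T$ ($t{\left(d,T \right)} = 20 + \left(d + 2 T\right) = 20 + d + 2 T$)
$G{\left(y,p \right)} = 121$ ($G{\left(y,p \right)} = 11^{2} = 121$)
$B{\left(o \right)} = 2$
$t{\left(0,-37 \right)} + Z{\left(19,40 \right)} B{\left(G{\left(4,-2 \right)} \right)} = \left(20 + 0 + 2 \left(-37\right)\right) + \left(38 - 19\right) 2 = \left(20 + 0 - 74\right) + \left(38 - 19\right) 2 = -54 + 19 \cdot 2 = -54 + 38 = -16$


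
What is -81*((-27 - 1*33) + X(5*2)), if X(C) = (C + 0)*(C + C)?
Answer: -11340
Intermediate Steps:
X(C) = 2*C**2 (X(C) = C*(2*C) = 2*C**2)
-81*((-27 - 1*33) + X(5*2)) = -81*((-27 - 1*33) + 2*(5*2)**2) = -81*((-27 - 33) + 2*10**2) = -81*(-60 + 2*100) = -81*(-60 + 200) = -81*140 = -11340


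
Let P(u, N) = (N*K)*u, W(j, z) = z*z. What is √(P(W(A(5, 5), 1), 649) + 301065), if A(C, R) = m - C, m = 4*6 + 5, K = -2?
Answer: √299767 ≈ 547.51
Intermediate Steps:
m = 29 (m = 24 + 5 = 29)
A(C, R) = 29 - C
W(j, z) = z²
P(u, N) = -2*N*u (P(u, N) = (N*(-2))*u = (-2*N)*u = -2*N*u)
√(P(W(A(5, 5), 1), 649) + 301065) = √(-2*649*1² + 301065) = √(-2*649*1 + 301065) = √(-1298 + 301065) = √299767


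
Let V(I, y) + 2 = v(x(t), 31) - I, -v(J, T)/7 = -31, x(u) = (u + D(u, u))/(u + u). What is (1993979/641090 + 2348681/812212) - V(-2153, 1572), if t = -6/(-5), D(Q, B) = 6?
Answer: -614947348651801/260350495540 ≈ -2362.0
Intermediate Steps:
t = 6/5 (t = -6*(-1/5) = 6/5 ≈ 1.2000)
x(u) = (6 + u)/(2*u) (x(u) = (u + 6)/(u + u) = (6 + u)/((2*u)) = (6 + u)*(1/(2*u)) = (6 + u)/(2*u))
v(J, T) = 217 (v(J, T) = -7*(-31) = 217)
V(I, y) = 215 - I (V(I, y) = -2 + (217 - I) = 215 - I)
(1993979/641090 + 2348681/812212) - V(-2153, 1572) = (1993979/641090 + 2348681/812212) - (215 - 1*(-2153)) = (1993979*(1/641090) + 2348681*(1/812212)) - (215 + 2153) = (1993979/641090 + 2348681/812212) - 1*2368 = 1562624786919/260350495540 - 2368 = -614947348651801/260350495540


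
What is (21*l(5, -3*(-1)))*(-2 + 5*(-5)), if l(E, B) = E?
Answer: -2835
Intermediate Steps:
(21*l(5, -3*(-1)))*(-2 + 5*(-5)) = (21*5)*(-2 + 5*(-5)) = 105*(-2 - 25) = 105*(-27) = -2835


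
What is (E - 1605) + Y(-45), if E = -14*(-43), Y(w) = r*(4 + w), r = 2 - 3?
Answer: -962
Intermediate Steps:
r = -1
Y(w) = -4 - w (Y(w) = -(4 + w) = -4 - w)
E = 602
(E - 1605) + Y(-45) = (602 - 1605) + (-4 - 1*(-45)) = -1003 + (-4 + 45) = -1003 + 41 = -962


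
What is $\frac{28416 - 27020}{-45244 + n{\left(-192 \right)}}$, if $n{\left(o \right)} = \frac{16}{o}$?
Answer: $- \frac{16752}{542929} \approx -0.030855$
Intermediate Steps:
$\frac{28416 - 27020}{-45244 + n{\left(-192 \right)}} = \frac{28416 - 27020}{-45244 + \frac{16}{-192}} = \frac{1396}{-45244 + 16 \left(- \frac{1}{192}\right)} = \frac{1396}{-45244 - \frac{1}{12}} = \frac{1396}{- \frac{542929}{12}} = 1396 \left(- \frac{12}{542929}\right) = - \frac{16752}{542929}$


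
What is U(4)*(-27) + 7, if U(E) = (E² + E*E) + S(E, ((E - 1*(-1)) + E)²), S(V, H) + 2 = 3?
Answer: -884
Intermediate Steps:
S(V, H) = 1 (S(V, H) = -2 + 3 = 1)
U(E) = 1 + 2*E² (U(E) = (E² + E*E) + 1 = (E² + E²) + 1 = 2*E² + 1 = 1 + 2*E²)
U(4)*(-27) + 7 = (1 + 2*4²)*(-27) + 7 = (1 + 2*16)*(-27) + 7 = (1 + 32)*(-27) + 7 = 33*(-27) + 7 = -891 + 7 = -884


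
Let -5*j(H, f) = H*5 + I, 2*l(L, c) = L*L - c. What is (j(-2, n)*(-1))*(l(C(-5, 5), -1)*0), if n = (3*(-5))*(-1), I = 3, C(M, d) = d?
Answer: 0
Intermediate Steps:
l(L, c) = L**2/2 - c/2 (l(L, c) = (L*L - c)/2 = (L**2 - c)/2 = L**2/2 - c/2)
n = 15 (n = -15*(-1) = 15)
j(H, f) = -3/5 - H (j(H, f) = -(H*5 + 3)/5 = -(5*H + 3)/5 = -(3 + 5*H)/5 = -3/5 - H)
(j(-2, n)*(-1))*(l(C(-5, 5), -1)*0) = ((-3/5 - 1*(-2))*(-1))*(((1/2)*5**2 - 1/2*(-1))*0) = ((-3/5 + 2)*(-1))*(((1/2)*25 + 1/2)*0) = ((7/5)*(-1))*((25/2 + 1/2)*0) = -91*0/5 = -7/5*0 = 0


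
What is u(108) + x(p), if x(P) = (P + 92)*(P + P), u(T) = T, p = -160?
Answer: 21868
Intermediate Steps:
x(P) = 2*P*(92 + P) (x(P) = (92 + P)*(2*P) = 2*P*(92 + P))
u(108) + x(p) = 108 + 2*(-160)*(92 - 160) = 108 + 2*(-160)*(-68) = 108 + 21760 = 21868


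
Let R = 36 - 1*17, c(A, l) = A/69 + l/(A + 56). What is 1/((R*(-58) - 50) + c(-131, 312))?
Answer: -1725/1997651 ≈ -0.00086351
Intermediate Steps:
c(A, l) = A/69 + l/(56 + A) (c(A, l) = A*(1/69) + l/(56 + A) = A/69 + l/(56 + A))
R = 19 (R = 36 - 17 = 19)
1/((R*(-58) - 50) + c(-131, 312)) = 1/((19*(-58) - 50) + ((-131)**2 + 56*(-131) + 69*312)/(69*(56 - 131))) = 1/((-1102 - 50) + (1/69)*(17161 - 7336 + 21528)/(-75)) = 1/(-1152 + (1/69)*(-1/75)*31353) = 1/(-1152 - 10451/1725) = 1/(-1997651/1725) = -1725/1997651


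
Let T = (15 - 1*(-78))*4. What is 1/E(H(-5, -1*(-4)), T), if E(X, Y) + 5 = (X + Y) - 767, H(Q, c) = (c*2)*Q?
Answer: -1/440 ≈ -0.0022727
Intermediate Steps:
H(Q, c) = 2*Q*c (H(Q, c) = (2*c)*Q = 2*Q*c)
T = 372 (T = (15 + 78)*4 = 93*4 = 372)
E(X, Y) = -772 + X + Y (E(X, Y) = -5 + ((X + Y) - 767) = -5 + (-767 + X + Y) = -772 + X + Y)
1/E(H(-5, -1*(-4)), T) = 1/(-772 + 2*(-5)*(-1*(-4)) + 372) = 1/(-772 + 2*(-5)*4 + 372) = 1/(-772 - 40 + 372) = 1/(-440) = -1/440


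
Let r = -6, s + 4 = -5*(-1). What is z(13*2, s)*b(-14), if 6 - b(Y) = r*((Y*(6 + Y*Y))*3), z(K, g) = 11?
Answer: -559878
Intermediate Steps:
s = 1 (s = -4 - 5*(-1) = -4 + 5 = 1)
b(Y) = 6 + 18*Y*(6 + Y²) (b(Y) = 6 - (-6)*(Y*(6 + Y*Y))*3 = 6 - (-6)*(Y*(6 + Y²))*3 = 6 - (-6)*3*Y*(6 + Y²) = 6 - (-18)*Y*(6 + Y²) = 6 + 18*Y*(6 + Y²))
z(13*2, s)*b(-14) = 11*(6 + 18*(-14)³ + 108*(-14)) = 11*(6 + 18*(-2744) - 1512) = 11*(6 - 49392 - 1512) = 11*(-50898) = -559878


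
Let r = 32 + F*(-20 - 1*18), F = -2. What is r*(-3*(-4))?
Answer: 1296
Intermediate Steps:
r = 108 (r = 32 - 2*(-20 - 1*18) = 32 - 2*(-20 - 18) = 32 - 2*(-38) = 32 + 76 = 108)
r*(-3*(-4)) = 108*(-3*(-4)) = 108*12 = 1296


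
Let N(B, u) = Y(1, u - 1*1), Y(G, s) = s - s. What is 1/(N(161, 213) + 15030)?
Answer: 1/15030 ≈ 6.6534e-5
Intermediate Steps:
Y(G, s) = 0
N(B, u) = 0
1/(N(161, 213) + 15030) = 1/(0 + 15030) = 1/15030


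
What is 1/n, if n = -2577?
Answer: -1/2577 ≈ -0.00038805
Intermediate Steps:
1/n = 1/(-2577) = -1/2577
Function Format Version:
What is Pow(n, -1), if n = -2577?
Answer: Rational(-1, 2577) ≈ -0.00038805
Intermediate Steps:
Pow(n, -1) = Pow(-2577, -1) = Rational(-1, 2577)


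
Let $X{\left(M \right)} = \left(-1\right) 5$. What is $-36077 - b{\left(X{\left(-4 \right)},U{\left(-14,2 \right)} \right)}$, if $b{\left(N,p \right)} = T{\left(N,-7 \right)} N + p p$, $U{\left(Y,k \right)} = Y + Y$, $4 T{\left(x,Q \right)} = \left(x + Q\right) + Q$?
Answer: $- \frac{147539}{4} \approx -36885.0$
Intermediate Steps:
$X{\left(M \right)} = -5$
$T{\left(x,Q \right)} = \frac{Q}{2} + \frac{x}{4}$ ($T{\left(x,Q \right)} = \frac{\left(x + Q\right) + Q}{4} = \frac{\left(Q + x\right) + Q}{4} = \frac{x + 2 Q}{4} = \frac{Q}{2} + \frac{x}{4}$)
$U{\left(Y,k \right)} = 2 Y$
$b{\left(N,p \right)} = p^{2} + N \left(- \frac{7}{2} + \frac{N}{4}\right)$ ($b{\left(N,p \right)} = \left(\frac{1}{2} \left(-7\right) + \frac{N}{4}\right) N + p p = \left(- \frac{7}{2} + \frac{N}{4}\right) N + p^{2} = N \left(- \frac{7}{2} + \frac{N}{4}\right) + p^{2} = p^{2} + N \left(- \frac{7}{2} + \frac{N}{4}\right)$)
$-36077 - b{\left(X{\left(-4 \right)},U{\left(-14,2 \right)} \right)} = -36077 - \left(\left(2 \left(-14\right)\right)^{2} + \frac{1}{4} \left(-5\right) \left(-14 - 5\right)\right) = -36077 - \left(\left(-28\right)^{2} + \frac{1}{4} \left(-5\right) \left(-19\right)\right) = -36077 - \left(784 + \frac{95}{4}\right) = -36077 - \frac{3231}{4} = - \frac{147539}{4}$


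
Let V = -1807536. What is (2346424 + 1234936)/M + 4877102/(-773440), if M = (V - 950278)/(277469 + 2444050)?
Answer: -1884632870845066157/533250915040 ≈ -3.5342e+6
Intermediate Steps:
M = -2757814/2721519 (M = (-1807536 - 950278)/(277469 + 2444050) = -2757814/2721519 ≈ -1.0133)
(2346424 + 1234936)/M + 4877102/(-773440) = (2346424 + 1234936)/(-2757814/2721519) + 4877102/(-773440) = 3581360*(-2721519/2757814) + 4877102*(-1/773440) = -4873369642920/1378907 - 2438551/386720 = -1884632870845066157/533250915040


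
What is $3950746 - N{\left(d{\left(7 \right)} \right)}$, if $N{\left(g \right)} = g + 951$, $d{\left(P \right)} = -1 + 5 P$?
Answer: $3949761$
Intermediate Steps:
$N{\left(g \right)} = 951 + g$
$3950746 - N{\left(d{\left(7 \right)} \right)} = 3950746 - \left(951 + \left(-1 + 5 \cdot 7\right)\right) = 3950746 - \left(951 + \left(-1 + 35\right)\right) = 3950746 - \left(951 + 34\right) = 3950746 - 985 = 3949761$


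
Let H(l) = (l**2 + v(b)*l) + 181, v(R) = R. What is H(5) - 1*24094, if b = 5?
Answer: -23863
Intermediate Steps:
H(l) = 181 + l**2 + 5*l (H(l) = (l**2 + 5*l) + 181 = 181 + l**2 + 5*l)
H(5) - 1*24094 = (181 + 5**2 + 5*5) - 1*24094 = (181 + 25 + 25) - 24094 = 231 - 24094 = -23863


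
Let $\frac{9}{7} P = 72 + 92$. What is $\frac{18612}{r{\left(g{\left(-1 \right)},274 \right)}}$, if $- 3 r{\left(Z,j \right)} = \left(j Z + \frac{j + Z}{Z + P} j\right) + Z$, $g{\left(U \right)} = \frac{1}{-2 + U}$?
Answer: $- \frac{191796660}{1709711} \approx -112.18$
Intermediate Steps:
$P = \frac{1148}{9}$ ($P = \frac{7 \left(72 + 92\right)}{9} = \frac{7}{9} \cdot 164 = \frac{1148}{9} \approx 127.56$)
$r{\left(Z,j \right)} = - \frac{Z}{3} - \frac{Z j}{3} - \frac{j \left(Z + j\right)}{3 \left(\frac{1148}{9} + Z\right)}$ ($r{\left(Z,j \right)} = - \frac{\left(j Z + \frac{j + Z}{Z + \frac{1148}{9}} j\right) + Z}{3} = - \frac{\left(Z j + \frac{Z + j}{\frac{1148}{9} + Z} j\right) + Z}{3} = - \frac{\left(Z j + \frac{j \left(Z + j\right)}{\frac{1148}{9} + Z}\right) + Z}{3} = - \frac{Z + Z j + \frac{j \left(Z + j\right)}{\frac{1148}{9} + Z}}{3} = - \frac{Z}{3} - \frac{Z j}{3} - \frac{j \left(Z + j\right)}{3 \left(\frac{1148}{9} + Z\right)}$)
$\frac{18612}{r{\left(g{\left(-1 \right)},274 \right)}} = \frac{18612}{\frac{1}{3} \frac{1}{1148 + \frac{9}{-2 - 1}} \left(- \frac{1148}{-2 - 1} - 9 \left(\frac{1}{-2 - 1}\right)^{2} - 9 \cdot 274^{2} - 1157 \frac{1}{-2 - 1} \cdot 274 - 2466 \left(\frac{1}{-2 - 1}\right)^{2}\right)} = \frac{18612}{\frac{1}{3} \frac{1}{1148 + \frac{9}{-3}} \left(- \frac{1148}{-3} - 9 \left(\frac{1}{-3}\right)^{2} - 675684 - 1157 \frac{1}{-3} \cdot 274 - 2466 \left(\frac{1}{-3}\right)^{2}\right)} = \frac{18612}{\frac{1}{3} \frac{1}{1148 + 9 \left(- \frac{1}{3}\right)} \left(\left(-1148\right) \left(- \frac{1}{3}\right) - 9 \left(- \frac{1}{3}\right)^{2} - 675684 - \left(- \frac{1157}{3}\right) 274 - 2466 \left(- \frac{1}{3}\right)^{2}\right)} = \frac{18612}{\frac{1}{3} \frac{1}{1148 - 3} \left(\frac{1148}{3} - 1 - 675684 + \frac{317018}{3} - 2466 \cdot \frac{1}{9}\right)} = \frac{18612}{\frac{1}{3} \cdot \frac{1}{1145} \left(\frac{1148}{3} - 1 - 675684 + \frac{317018}{3} - 274\right)} = \frac{18612}{\frac{1}{3} \cdot \frac{1}{1145} \left(- \frac{1709711}{3}\right)} = \frac{18612}{- \frac{1709711}{10305}} = 18612 \left(- \frac{10305}{1709711}\right) = - \frac{191796660}{1709711}$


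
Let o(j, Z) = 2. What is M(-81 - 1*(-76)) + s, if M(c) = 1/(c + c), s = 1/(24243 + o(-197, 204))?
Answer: -4847/48490 ≈ -0.099959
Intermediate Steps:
s = 1/24245 (s = 1/(24243 + 2) = 1/24245 ≈ 4.1246e-5)
M(c) = 1/(2*c)
M(-81 - 1*(-76)) + s = 1/(2*(-81 - 1*(-76))) + 1/24245 = 1/(2*(-81 + 76)) + 1/24245 = (½)/(-5) + 1/24245 = (½)*(-⅕) + 1/24245 = -⅒ + 1/24245 = -4847/48490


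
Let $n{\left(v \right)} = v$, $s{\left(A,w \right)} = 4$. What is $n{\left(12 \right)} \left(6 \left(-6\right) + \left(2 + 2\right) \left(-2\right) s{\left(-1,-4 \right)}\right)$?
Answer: $-816$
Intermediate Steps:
$n{\left(12 \right)} \left(6 \left(-6\right) + \left(2 + 2\right) \left(-2\right) s{\left(-1,-4 \right)}\right) = 12 \left(6 \left(-6\right) + \left(2 + 2\right) \left(-2\right) 4\right) = 12 \left(-36 + 4 \left(-2\right) 4\right) = 12 \left(-36 - 32\right) = 12 \left(-68\right) = -816$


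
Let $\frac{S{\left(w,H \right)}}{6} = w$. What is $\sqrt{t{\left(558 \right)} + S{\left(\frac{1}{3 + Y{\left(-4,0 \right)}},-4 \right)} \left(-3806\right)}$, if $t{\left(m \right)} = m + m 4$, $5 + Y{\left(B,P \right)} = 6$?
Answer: $i \sqrt{2919} \approx 54.028 i$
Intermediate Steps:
$Y{\left(B,P \right)} = 1$ ($Y{\left(B,P \right)} = -5 + 6 = 1$)
$S{\left(w,H \right)} = 6 w$
$t{\left(m \right)} = 5 m$ ($t{\left(m \right)} = m + 4 m = 5 m$)
$\sqrt{t{\left(558 \right)} + S{\left(\frac{1}{3 + Y{\left(-4,0 \right)}},-4 \right)} \left(-3806\right)} = \sqrt{5 \cdot 558 + \frac{6}{3 + 1} \left(-3806\right)} = \sqrt{2790 + \frac{6}{4} \left(-3806\right)} = \sqrt{2790 + 6 \cdot \frac{1}{4} \left(-3806\right)} = \sqrt{2790 + \frac{3}{2} \left(-3806\right)} = \sqrt{2790 - 5709} = \sqrt{-2919} = i \sqrt{2919}$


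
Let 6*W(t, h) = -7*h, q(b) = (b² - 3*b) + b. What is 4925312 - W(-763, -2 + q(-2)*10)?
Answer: 4925403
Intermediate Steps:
q(b) = b² - 2*b
W(t, h) = -7*h/6 (W(t, h) = (-7*h)/6 = -7*h/6)
4925312 - W(-763, -2 + q(-2)*10) = 4925312 - (-7)*(-2 - 2*(-2 - 2)*10)/6 = 4925312 - (-7)*(-2 - 2*(-4)*10)/6 = 4925312 - (-7)*(-2 + 8*10)/6 = 4925312 - (-7)*(-2 + 80)/6 = 4925312 - (-7)*78/6 = 4925312 - 1*(-91) = 4925312 + 91 = 4925403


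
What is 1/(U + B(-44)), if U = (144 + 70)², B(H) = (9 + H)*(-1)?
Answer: 1/45831 ≈ 2.1819e-5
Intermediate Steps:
B(H) = -9 - H
U = 45796 (U = 214² = 45796)
1/(U + B(-44)) = 1/(45796 + (-9 - 1*(-44))) = 1/(45796 + (-9 + 44)) = 1/(45796 + 35) = 1/45831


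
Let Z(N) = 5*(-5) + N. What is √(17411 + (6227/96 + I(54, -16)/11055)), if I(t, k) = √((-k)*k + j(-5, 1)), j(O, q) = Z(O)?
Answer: √(136689809614050 + 707520*I*√286)/88440 ≈ 132.2 + 5.786e-6*I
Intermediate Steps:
Z(N) = -25 + N
j(O, q) = -25 + O
I(t, k) = √(-30 - k²) (I(t, k) = √((-k)*k + (-25 - 5)) = √(-k² - 30) = √(-30 - k²))
√(17411 + (6227/96 + I(54, -16)/11055)) = √(17411 + (6227/96 + √(-30 - 1*(-16)²)/11055)) = √(17411 + (6227*(1/96) + √(-30 - 1*256)*(1/11055))) = √(17411 + (6227/96 + √(-30 - 256)*(1/11055))) = √(17411 + (6227/96 + √(-286)*(1/11055))) = √(17411 + (6227/96 + (I*√286)*(1/11055))) = √(17411 + (6227/96 + I*√286/11055)) = √(1677683/96 + I*√286/11055)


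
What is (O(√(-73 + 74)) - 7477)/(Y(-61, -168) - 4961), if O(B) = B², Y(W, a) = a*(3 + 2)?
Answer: 7476/5801 ≈ 1.2887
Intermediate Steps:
Y(W, a) = 5*a (Y(W, a) = a*5 = 5*a)
(O(√(-73 + 74)) - 7477)/(Y(-61, -168) - 4961) = ((√(-73 + 74))² - 7477)/(5*(-168) - 4961) = ((√1)² - 7477)/(-840 - 4961) = (1² - 7477)/(-5801) = (1 - 7477)*(-1/5801) = -7476*(-1/5801) = 7476/5801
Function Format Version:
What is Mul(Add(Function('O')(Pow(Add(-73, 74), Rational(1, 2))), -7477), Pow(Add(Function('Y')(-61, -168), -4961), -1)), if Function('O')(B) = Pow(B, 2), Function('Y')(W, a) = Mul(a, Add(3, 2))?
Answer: Rational(7476, 5801) ≈ 1.2887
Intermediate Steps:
Function('Y')(W, a) = Mul(5, a) (Function('Y')(W, a) = Mul(a, 5) = Mul(5, a))
Mul(Add(Function('O')(Pow(Add(-73, 74), Rational(1, 2))), -7477), Pow(Add(Function('Y')(-61, -168), -4961), -1)) = Mul(Add(Pow(Pow(Add(-73, 74), Rational(1, 2)), 2), -7477), Pow(Add(Mul(5, -168), -4961), -1)) = Mul(Add(Pow(Pow(1, Rational(1, 2)), 2), -7477), Pow(Add(-840, -4961), -1)) = Mul(Add(Pow(1, 2), -7477), Pow(-5801, -1)) = Mul(Add(1, -7477), Rational(-1, 5801)) = Mul(-7476, Rational(-1, 5801)) = Rational(7476, 5801)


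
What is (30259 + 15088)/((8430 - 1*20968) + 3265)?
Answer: -45347/9273 ≈ -4.8902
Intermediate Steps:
(30259 + 15088)/((8430 - 1*20968) + 3265) = 45347/((8430 - 20968) + 3265) = 45347/(-12538 + 3265) = 45347/(-9273) = 45347*(-1/9273) = -45347/9273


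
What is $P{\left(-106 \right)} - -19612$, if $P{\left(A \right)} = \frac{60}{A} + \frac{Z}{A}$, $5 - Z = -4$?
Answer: $\frac{2078803}{106} \approx 19611.0$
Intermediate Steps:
$Z = 9$ ($Z = 5 - -4 = 5 + 4 = 9$)
$P{\left(A \right)} = \frac{69}{A}$ ($P{\left(A \right)} = \frac{60}{A} + \frac{9}{A} = \frac{69}{A}$)
$P{\left(-106 \right)} - -19612 = \frac{69}{-106} - -19612 = 69 \left(- \frac{1}{106}\right) + 19612 = - \frac{69}{106} + 19612 = \frac{2078803}{106}$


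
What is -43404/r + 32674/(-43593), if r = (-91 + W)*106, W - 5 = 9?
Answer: 73882972/16173003 ≈ 4.5683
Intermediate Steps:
W = 14 (W = 5 + 9 = 14)
r = -8162 (r = (-91 + 14)*106 = -77*106 = -8162)
-43404/r + 32674/(-43593) = -43404/(-8162) + 32674/(-43593) = -43404*(-1/8162) + 32674*(-1/43593) = 21702/4081 - 32674/43593 = 73882972/16173003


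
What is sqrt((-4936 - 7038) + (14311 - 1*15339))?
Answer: I*sqrt(13002) ≈ 114.03*I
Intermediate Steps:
sqrt((-4936 - 7038) + (14311 - 1*15339)) = sqrt(-11974 + (14311 - 15339)) = sqrt(-11974 - 1028) = sqrt(-13002) = I*sqrt(13002)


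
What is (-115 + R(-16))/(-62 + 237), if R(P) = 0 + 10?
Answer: -⅗ ≈ -0.60000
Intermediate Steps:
R(P) = 10
(-115 + R(-16))/(-62 + 237) = (-115 + 10)/(-62 + 237) = -105/175 = -105*1/175 = -⅗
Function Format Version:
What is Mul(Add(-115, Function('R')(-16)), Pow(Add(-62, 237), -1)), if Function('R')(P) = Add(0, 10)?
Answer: Rational(-3, 5) ≈ -0.60000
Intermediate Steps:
Function('R')(P) = 10
Mul(Add(-115, Function('R')(-16)), Pow(Add(-62, 237), -1)) = Mul(Add(-115, 10), Pow(Add(-62, 237), -1)) = Mul(-105, Pow(175, -1)) = Mul(-105, Rational(1, 175)) = Rational(-3, 5)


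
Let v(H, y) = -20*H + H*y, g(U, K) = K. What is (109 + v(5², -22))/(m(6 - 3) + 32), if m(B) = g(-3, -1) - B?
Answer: -941/28 ≈ -33.607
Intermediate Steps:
m(B) = -1 - B
(109 + v(5², -22))/(m(6 - 3) + 32) = (109 + 5²*(-20 - 22))/((-1 - (6 - 3)) + 32) = (109 + 25*(-42))/((-1 - 1*3) + 32) = (109 - 1050)/((-1 - 3) + 32) = -941/(-4 + 32) = -941/28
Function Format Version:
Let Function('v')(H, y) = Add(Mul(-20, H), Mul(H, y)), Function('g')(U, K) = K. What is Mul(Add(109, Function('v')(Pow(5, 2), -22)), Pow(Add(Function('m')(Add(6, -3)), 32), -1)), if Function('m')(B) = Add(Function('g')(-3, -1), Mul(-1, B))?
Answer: Rational(-941, 28) ≈ -33.607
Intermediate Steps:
Function('m')(B) = Add(-1, Mul(-1, B))
Mul(Add(109, Function('v')(Pow(5, 2), -22)), Pow(Add(Function('m')(Add(6, -3)), 32), -1)) = Mul(Add(109, Mul(Pow(5, 2), Add(-20, -22))), Pow(Add(Add(-1, Mul(-1, Add(6, -3))), 32), -1)) = Mul(Add(109, Mul(25, -42)), Pow(Add(Add(-1, Mul(-1, 3)), 32), -1)) = Mul(Add(109, -1050), Pow(Add(Add(-1, -3), 32), -1)) = Mul(-941, Pow(Add(-4, 32), -1)) = Mul(-941, Pow(28, -1)) = Mul(-941, Rational(1, 28)) = Rational(-941, 28)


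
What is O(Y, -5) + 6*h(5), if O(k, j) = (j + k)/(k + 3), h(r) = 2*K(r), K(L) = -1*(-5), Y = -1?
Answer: 57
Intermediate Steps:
K(L) = 5
h(r) = 10 (h(r) = 2*5 = 10)
O(k, j) = (j + k)/(3 + k)
O(Y, -5) + 6*h(5) = (-5 - 1)/(3 - 1) + 6*10 = -6/2 + 60 = (1/2)*(-6) + 60 = -3 + 60 = 57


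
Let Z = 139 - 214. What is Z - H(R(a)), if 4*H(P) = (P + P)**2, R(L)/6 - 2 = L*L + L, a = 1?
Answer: -651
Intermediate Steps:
R(L) = 12 + 6*L + 6*L**2 (R(L) = 12 + 6*(L*L + L) = 12 + 6*(L**2 + L) = 12 + 6*(L + L**2) = 12 + (6*L + 6*L**2) = 12 + 6*L + 6*L**2)
H(P) = P**2 (H(P) = (P + P)**2/4 = (2*P)**2/4 = (4*P**2)/4 = P**2)
Z = -75
Z - H(R(a)) = -75 - (12 + 6*1 + 6*1**2)**2 = -75 - (12 + 6 + 6*1)**2 = -75 - (12 + 6 + 6)**2 = -75 - 1*24**2 = -75 - 1*576 = -75 - 576 = -651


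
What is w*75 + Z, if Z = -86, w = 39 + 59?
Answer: 7264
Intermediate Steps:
w = 98
w*75 + Z = 98*75 - 86 = 7350 - 86 = 7264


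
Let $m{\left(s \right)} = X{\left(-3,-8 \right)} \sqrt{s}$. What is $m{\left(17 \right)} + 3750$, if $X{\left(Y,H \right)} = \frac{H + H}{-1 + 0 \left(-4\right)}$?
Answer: $3750 + 16 \sqrt{17} \approx 3816.0$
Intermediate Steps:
$X{\left(Y,H \right)} = - 2 H$ ($X{\left(Y,H \right)} = \frac{2 H}{-1 + 0} = \frac{2 H}{-1} = 2 H \left(-1\right) = - 2 H$)
$m{\left(s \right)} = 16 \sqrt{s}$ ($m{\left(s \right)} = \left(-2\right) \left(-8\right) \sqrt{s} = 16 \sqrt{s}$)
$m{\left(17 \right)} + 3750 = 16 \sqrt{17} + 3750 = 3750 + 16 \sqrt{17}$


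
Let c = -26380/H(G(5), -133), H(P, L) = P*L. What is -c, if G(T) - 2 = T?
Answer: -26380/931 ≈ -28.335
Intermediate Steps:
G(T) = 2 + T
H(P, L) = L*P
c = 26380/931 (c = -26380*(-1/(133*(2 + 5))) = -26380/((-133*7)) = -26380/(-931) = -26380*(-1/931) = 26380/931 ≈ 28.335)
-c = -1*26380/931 = -26380/931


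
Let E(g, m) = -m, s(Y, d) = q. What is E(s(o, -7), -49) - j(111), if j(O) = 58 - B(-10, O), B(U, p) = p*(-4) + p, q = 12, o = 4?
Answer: -342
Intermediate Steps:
B(U, p) = -3*p (B(U, p) = -4*p + p = -3*p)
s(Y, d) = 12
j(O) = 58 + 3*O (j(O) = 58 - (-3)*O = 58 + 3*O)
E(s(o, -7), -49) - j(111) = -1*(-49) - (58 + 3*111) = 49 - (58 + 333) = 49 - 1*391 = 49 - 391 = -342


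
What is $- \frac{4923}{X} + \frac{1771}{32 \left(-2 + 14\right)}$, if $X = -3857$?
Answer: $\frac{8721179}{1481088} \approx 5.8884$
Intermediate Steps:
$- \frac{4923}{X} + \frac{1771}{32 \left(-2 + 14\right)} = - \frac{4923}{-3857} + \frac{1771}{32 \left(-2 + 14\right)} = \left(-4923\right) \left(- \frac{1}{3857}\right) + \frac{1771}{32 \cdot 12} = \frac{4923}{3857} + \frac{1771}{384} = \frac{8721179}{1481088}$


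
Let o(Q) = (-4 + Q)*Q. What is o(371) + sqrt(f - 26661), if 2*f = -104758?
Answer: 136157 + 8*I*sqrt(1235) ≈ 1.3616e+5 + 281.14*I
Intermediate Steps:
f = -52379 (f = (1/2)*(-104758) = -52379)
o(Q) = Q*(-4 + Q)
o(371) + sqrt(f - 26661) = 371*(-4 + 371) + sqrt(-52379 - 26661) = 371*367 + sqrt(-79040) = 136157 + 8*I*sqrt(1235)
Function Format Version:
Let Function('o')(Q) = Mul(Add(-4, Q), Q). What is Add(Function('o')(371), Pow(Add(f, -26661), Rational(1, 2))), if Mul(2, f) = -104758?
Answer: Add(136157, Mul(8, I, Pow(1235, Rational(1, 2)))) ≈ Add(1.3616e+5, Mul(281.14, I))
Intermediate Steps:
f = -52379 (f = Mul(Rational(1, 2), -104758) = -52379)
Function('o')(Q) = Mul(Q, Add(-4, Q))
Add(Function('o')(371), Pow(Add(f, -26661), Rational(1, 2))) = Add(Mul(371, Add(-4, 371)), Pow(Add(-52379, -26661), Rational(1, 2))) = Add(Mul(371, 367), Pow(-79040, Rational(1, 2))) = Add(136157, Mul(8, I, Pow(1235, Rational(1, 2))))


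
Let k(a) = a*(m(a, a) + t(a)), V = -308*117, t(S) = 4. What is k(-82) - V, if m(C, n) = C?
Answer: 42432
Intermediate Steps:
V = -36036
k(a) = a*(4 + a) (k(a) = a*(a + 4) = a*(4 + a))
k(-82) - V = -82*(4 - 82) - 1*(-36036) = -82*(-78) + 36036 = 6396 + 36036 = 42432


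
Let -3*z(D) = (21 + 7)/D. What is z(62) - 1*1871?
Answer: -174017/93 ≈ -1871.2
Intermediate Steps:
z(D) = -28/(3*D) (z(D) = -(21 + 7)/(3*D) = -28/(3*D))
z(62) - 1*1871 = -28/3/62 - 1*1871 = -28/3*1/62 - 1871 = -14/93 - 1871 = -174017/93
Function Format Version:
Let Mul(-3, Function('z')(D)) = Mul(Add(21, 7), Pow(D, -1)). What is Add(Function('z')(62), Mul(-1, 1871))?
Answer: Rational(-174017, 93) ≈ -1871.2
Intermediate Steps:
Function('z')(D) = Mul(Rational(-28, 3), Pow(D, -1)) (Function('z')(D) = Mul(Rational(-1, 3), Mul(Add(21, 7), Pow(D, -1))) = Mul(Rational(-1, 3), Mul(28, Pow(D, -1))) = Mul(Rational(-28, 3), Pow(D, -1)))
Add(Function('z')(62), Mul(-1, 1871)) = Add(Mul(Rational(-28, 3), Pow(62, -1)), Mul(-1, 1871)) = Add(Mul(Rational(-28, 3), Rational(1, 62)), -1871) = Add(Rational(-14, 93), -1871) = Rational(-174017, 93)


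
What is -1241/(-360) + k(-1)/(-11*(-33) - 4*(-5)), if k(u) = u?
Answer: 474943/137880 ≈ 3.4446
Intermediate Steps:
-1241/(-360) + k(-1)/(-11*(-33) - 4*(-5)) = -1241/(-360) - 1/(-11*(-33) - 4*(-5)) = -1241*(-1/360) - 1/(363 + 20) = 1241/360 - 1/383 = 474943/137880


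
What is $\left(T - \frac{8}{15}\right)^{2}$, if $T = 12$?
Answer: $\frac{29584}{225} \approx 131.48$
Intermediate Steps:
$\left(T - \frac{8}{15}\right)^{2} = \left(12 - \frac{8}{15}\right)^{2} = \left(\frac{172}{15}\right)^{2} = \frac{29584}{225}$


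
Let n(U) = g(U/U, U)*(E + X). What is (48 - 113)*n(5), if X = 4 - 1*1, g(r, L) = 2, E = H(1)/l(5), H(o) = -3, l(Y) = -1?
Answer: -780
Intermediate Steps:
E = 3 (E = -3/(-1) = -3*(-1) = 3)
X = 3 (X = 4 - 1 = 3)
n(U) = 12 (n(U) = 2*(3 + 3) = 2*6 = 12)
(48 - 113)*n(5) = (48 - 113)*12 = -65*12 = -780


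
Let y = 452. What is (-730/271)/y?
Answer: -365/61246 ≈ -0.0059596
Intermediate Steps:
(-730/271)/y = -730/271/452 = -730*1/271*(1/452) = -730/271*1/452 = -365/61246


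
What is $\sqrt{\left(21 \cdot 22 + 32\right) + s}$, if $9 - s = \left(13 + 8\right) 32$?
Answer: $13 i \approx 13.0 i$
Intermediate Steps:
$s = -663$ ($s = 9 - \left(13 + 8\right) 32 = 9 - 21 \cdot 32 = 9 - 672 = -663$)
$\sqrt{\left(21 \cdot 22 + 32\right) + s} = \sqrt{\left(21 \cdot 22 + 32\right) - 663} = \sqrt{\left(462 + 32\right) - 663} = \sqrt{494 - 663} = \sqrt{-169} = 13 i$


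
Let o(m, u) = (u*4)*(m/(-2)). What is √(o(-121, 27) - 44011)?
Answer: I*√37477 ≈ 193.59*I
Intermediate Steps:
o(m, u) = -2*m*u (o(m, u) = (4*u)*(m*(-½)) = (4*u)*(-m/2) = -2*m*u)
√(o(-121, 27) - 44011) = √(-2*(-121)*27 - 44011) = √(6534 - 44011) = √(-37477) = I*√37477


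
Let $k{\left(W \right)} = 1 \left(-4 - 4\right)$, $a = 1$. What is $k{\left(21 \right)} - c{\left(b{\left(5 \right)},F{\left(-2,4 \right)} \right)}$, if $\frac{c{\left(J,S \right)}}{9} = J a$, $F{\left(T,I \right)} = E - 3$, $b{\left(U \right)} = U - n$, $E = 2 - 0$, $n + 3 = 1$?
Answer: $-71$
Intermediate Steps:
$n = -2$ ($n = -3 + 1 = -2$)
$k{\left(W \right)} = -8$ ($k{\left(W \right)} = 1 \left(-8\right) = -8$)
$E = 2$ ($E = 2 + 0 = 2$)
$b{\left(U \right)} = 2 + U$ ($b{\left(U \right)} = U - -2 = U + 2 = 2 + U$)
$F{\left(T,I \right)} = -1$ ($F{\left(T,I \right)} = 2 - 3 = -1$)
$c{\left(J,S \right)} = 9 J$ ($c{\left(J,S \right)} = 9 J 1 = 9 J$)
$k{\left(21 \right)} - c{\left(b{\left(5 \right)},F{\left(-2,4 \right)} \right)} = -8 - 9 \left(2 + 5\right) = -8 - 9 \cdot 7 = -8 - 63 = -71$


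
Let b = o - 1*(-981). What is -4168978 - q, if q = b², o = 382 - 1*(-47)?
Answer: -6157078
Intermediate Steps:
o = 429 (o = 382 + 47 = 429)
b = 1410 (b = 429 - 1*(-981) = 429 + 981 = 1410)
q = 1988100 (q = 1410² = 1988100)
-4168978 - q = -4168978 - 1*1988100 = -4168978 - 1988100 = -6157078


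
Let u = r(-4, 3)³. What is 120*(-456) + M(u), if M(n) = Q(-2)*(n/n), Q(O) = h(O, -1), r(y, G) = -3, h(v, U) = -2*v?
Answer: -54716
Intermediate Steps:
Q(O) = -2*O
u = -27 (u = (-3)³ = -27)
M(n) = 4 (M(n) = (-2*(-2))*(n/n) = 4*1 = 4)
120*(-456) + M(u) = 120*(-456) + 4 = -54720 + 4 = -54716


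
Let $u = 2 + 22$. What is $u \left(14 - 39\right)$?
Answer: $-600$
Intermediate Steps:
$u = 24$
$u \left(14 - 39\right) = 24 \left(14 - 39\right) = 24 \left(-25\right) = -600$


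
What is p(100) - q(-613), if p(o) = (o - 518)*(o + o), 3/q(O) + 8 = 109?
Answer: -8443603/101 ≈ -83600.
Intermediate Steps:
q(O) = 3/101 (q(O) = 3/(-8 + 109) = 3/101)
p(o) = 2*o*(-518 + o) (p(o) = (-518 + o)*(2*o) = 2*o*(-518 + o))
p(100) - q(-613) = 2*100*(-518 + 100) - 1*3/101 = 2*100*(-418) - 3/101 = -83600 - 3/101 = -8443603/101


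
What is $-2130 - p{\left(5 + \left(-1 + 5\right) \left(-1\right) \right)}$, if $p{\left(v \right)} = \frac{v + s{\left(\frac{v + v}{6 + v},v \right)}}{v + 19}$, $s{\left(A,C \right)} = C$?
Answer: $- \frac{21301}{10} \approx -2130.1$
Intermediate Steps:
$p{\left(v \right)} = \frac{2 v}{19 + v}$ ($p{\left(v \right)} = \frac{v + v}{v + 19} = \frac{2 v}{19 + v}$)
$-2130 - p{\left(5 + \left(-1 + 5\right) \left(-1\right) \right)} = -2130 - \frac{2 \left(5 + \left(-1 + 5\right) \left(-1\right)\right)}{19 + \left(5 + \left(-1 + 5\right) \left(-1\right)\right)} = -2130 - \frac{2 \left(5 + 4 \left(-1\right)\right)}{19 + \left(5 + 4 \left(-1\right)\right)} = -2130 - \frac{2 \left(5 - 4\right)}{19 + \left(5 - 4\right)} = -2130 - 2 \cdot 1 \frac{1}{19 + 1} = -2130 - 2 \cdot 1 \cdot \frac{1}{20} = -2130 - \frac{1}{10} = - \frac{21301}{10}$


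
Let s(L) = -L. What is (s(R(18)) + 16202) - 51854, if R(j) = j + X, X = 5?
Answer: -35675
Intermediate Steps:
R(j) = 5 + j (R(j) = j + 5 = 5 + j)
(s(R(18)) + 16202) - 51854 = (-(5 + 18) + 16202) - 51854 = (-1*23 + 16202) - 51854 = (-23 + 16202) - 51854 = 16179 - 51854 = -35675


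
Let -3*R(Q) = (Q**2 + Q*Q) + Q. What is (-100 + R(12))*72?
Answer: -14400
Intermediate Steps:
R(Q) = -2*Q**2/3 - Q/3 (R(Q) = -((Q**2 + Q*Q) + Q)/3 = -((Q**2 + Q**2) + Q)/3 = -(2*Q**2 + Q)/3 = -(Q + 2*Q**2)/3 = -2*Q**2/3 - Q/3)
(-100 + R(12))*72 = (-100 - 1/3*12*(1 + 2*12))*72 = (-100 - 1/3*12*(1 + 24))*72 = (-100 - 1/3*12*25)*72 = (-100 - 100)*72 = -200*72 = -14400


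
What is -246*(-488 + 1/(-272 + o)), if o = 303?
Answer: 3721242/31 ≈ 1.2004e+5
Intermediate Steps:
-246*(-488 + 1/(-272 + o)) = -246*(-488 + 1/(-272 + 303)) = -246*(-488 + 1/31) = -246*(-15127/31) = 3721242/31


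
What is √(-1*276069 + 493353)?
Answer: 2*√54321 ≈ 466.14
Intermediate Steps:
√(-1*276069 + 493353) = √(-276069 + 493353) = √217284 = 2*√54321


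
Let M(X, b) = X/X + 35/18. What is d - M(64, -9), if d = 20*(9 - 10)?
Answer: -413/18 ≈ -22.944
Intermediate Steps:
M(X, b) = 53/18 (M(X, b) = 1 + 35*(1/18) = 1 + 35/18 = 53/18)
d = -20 (d = 20*(-1) = -20)
d - M(64, -9) = -20 - 1*53/18 = -20 - 53/18 = -413/18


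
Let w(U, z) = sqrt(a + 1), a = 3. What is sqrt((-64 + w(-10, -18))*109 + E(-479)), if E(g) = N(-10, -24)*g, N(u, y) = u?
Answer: 4*I*sqrt(123) ≈ 44.362*I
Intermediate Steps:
w(U, z) = 2 (w(U, z) = sqrt(3 + 1) = sqrt(4) = 2)
E(g) = -10*g
sqrt((-64 + w(-10, -18))*109 + E(-479)) = sqrt((-64 + 2)*109 - 10*(-479)) = sqrt(-62*109 + 4790) = sqrt(-6758 + 4790) = sqrt(-1968) = 4*I*sqrt(123)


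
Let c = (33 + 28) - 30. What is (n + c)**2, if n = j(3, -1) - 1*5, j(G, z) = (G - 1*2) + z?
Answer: 676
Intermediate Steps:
j(G, z) = -2 + G + z (j(G, z) = (G - 2) + z = (-2 + G) + z = -2 + G + z)
n = -5 (n = (-2 + 3 - 1) - 1*5 = 0 - 5 = -5)
c = 31 (c = 61 - 30 = 31)
(n + c)**2 = (-5 + 31)**2 = 26**2 = 676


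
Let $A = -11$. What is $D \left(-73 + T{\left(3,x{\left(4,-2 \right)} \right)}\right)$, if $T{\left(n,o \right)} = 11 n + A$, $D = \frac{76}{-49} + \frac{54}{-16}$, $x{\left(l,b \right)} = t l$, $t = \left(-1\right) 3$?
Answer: $\frac{98481}{392} \approx 251.23$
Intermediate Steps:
$t = -3$
$x{\left(l,b \right)} = - 3 l$
$D = - \frac{1931}{392}$ ($D = 76 \left(- \frac{1}{49}\right) + 54 \left(- \frac{1}{16}\right) = - \frac{76}{49} - \frac{27}{8} = - \frac{1931}{392} \approx -4.926$)
$T{\left(n,o \right)} = -11 + 11 n$ ($T{\left(n,o \right)} = 11 n - 11 = -11 + 11 n$)
$D \left(-73 + T{\left(3,x{\left(4,-2 \right)} \right)}\right) = - \frac{1931 \left(-73 + \left(-11 + 11 \cdot 3\right)\right)}{392} = - \frac{1931 \left(-73 + \left(-11 + 33\right)\right)}{392} = - \frac{1931 \left(-73 + 22\right)}{392} = \left(- \frac{1931}{392}\right) \left(-51\right) = \frac{98481}{392}$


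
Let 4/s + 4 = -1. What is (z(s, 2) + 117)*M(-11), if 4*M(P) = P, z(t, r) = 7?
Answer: -341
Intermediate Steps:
s = -⅘ (s = 4/(-4 - 1) = 4/(-5) = 4*(-⅕) = -⅘ ≈ -0.80000)
M(P) = P/4
(z(s, 2) + 117)*M(-11) = (7 + 117)*((¼)*(-11)) = 124*(-11/4) = -341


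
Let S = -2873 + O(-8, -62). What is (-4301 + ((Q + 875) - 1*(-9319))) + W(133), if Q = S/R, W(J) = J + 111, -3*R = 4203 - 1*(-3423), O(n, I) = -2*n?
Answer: 15603111/2542 ≈ 6138.1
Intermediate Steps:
R = -2542 (R = -(4203 - 1*(-3423))/3 = -(4203 + 3423)/3 = -1/3*7626 = -2542)
W(J) = 111 + J
S = -2857 (S = -2873 - 2*(-8) = -2873 + 16 = -2857)
Q = 2857/2542 (Q = -2857/(-2542) = -2857*(-1/2542) = 2857/2542 ≈ 1.1239)
(-4301 + ((Q + 875) - 1*(-9319))) + W(133) = (-4301 + ((2857/2542 + 875) - 1*(-9319))) + (111 + 133) = (-4301 + (2227107/2542 + 9319)) + 244 = (-4301 + 25916005/2542) + 244 = 14982863/2542 + 244 = 15603111/2542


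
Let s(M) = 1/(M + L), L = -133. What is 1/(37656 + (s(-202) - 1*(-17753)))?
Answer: 335/18562014 ≈ 1.8048e-5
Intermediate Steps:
s(M) = 1/(-133 + M) (s(M) = 1/(M - 133) = 1/(-133 + M))
1/(37656 + (s(-202) - 1*(-17753))) = 1/(37656 + (1/(-133 - 202) - 1*(-17753))) = 1/(37656 + (1/(-335) + 17753)) = 1/(37656 + (-1/335 + 17753)) = 1/(37656 + 5947254/335) = 1/(18562014/335) = 335/18562014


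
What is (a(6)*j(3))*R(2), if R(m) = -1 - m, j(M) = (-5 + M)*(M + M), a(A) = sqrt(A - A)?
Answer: 0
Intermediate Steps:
a(A) = 0 (a(A) = sqrt(0) = 0)
j(M) = 2*M*(-5 + M) (j(M) = (-5 + M)*(2*M) = 2*M*(-5 + M))
(a(6)*j(3))*R(2) = (0*(2*3*(-5 + 3)))*(-1 - 1*2) = (0*(2*3*(-2)))*(-1 - 2) = (0*(-12))*(-3) = 0*(-3) = 0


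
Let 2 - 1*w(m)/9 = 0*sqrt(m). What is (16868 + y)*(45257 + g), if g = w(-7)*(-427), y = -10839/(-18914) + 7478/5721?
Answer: 68583569555788313/108206994 ≈ 6.3382e+8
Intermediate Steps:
w(m) = 18 (w(m) = 18 - 0*sqrt(m) = 18 - 9*0 = 18 + 0 = 18)
y = 203448811/108206994 (y = -10839*(-1/18914) + 7478*(1/5721) = 10839/18914 + 7478/5721 = 203448811/108206994 ≈ 1.8802)
g = -7686 (g = 18*(-427) = -7686)
(16868 + y)*(45257 + g) = (16868 + 203448811/108206994)*(45257 - 7686) = (1825439023603/108206994)*37571 = 68583569555788313/108206994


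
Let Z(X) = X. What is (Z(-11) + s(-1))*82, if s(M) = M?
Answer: -984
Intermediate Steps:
(Z(-11) + s(-1))*82 = (-11 - 1)*82 = -12*82 = -984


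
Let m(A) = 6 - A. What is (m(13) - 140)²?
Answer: 21609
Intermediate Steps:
(m(13) - 140)² = ((6 - 1*13) - 140)² = ((6 - 13) - 140)² = (-7 - 140)² = (-147)² = 21609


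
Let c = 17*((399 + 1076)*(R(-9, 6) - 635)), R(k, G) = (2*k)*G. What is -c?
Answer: 18630725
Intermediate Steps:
R(k, G) = 2*G*k
c = -18630725 (c = 17*((399 + 1076)*(2*6*(-9) - 635)) = 17*(1475*(-108 - 635)) = 17*(1475*(-743)) = 17*(-1095925) = -18630725)
-c = -1*(-18630725) = 18630725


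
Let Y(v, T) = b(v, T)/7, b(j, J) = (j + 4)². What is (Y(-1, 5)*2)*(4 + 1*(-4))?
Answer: 0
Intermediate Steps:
b(j, J) = (4 + j)²
Y(v, T) = (4 + v)²/7
(Y(-1, 5)*2)*(4 + 1*(-4)) = (((4 - 1)²/7)*2)*(4 + 1*(-4)) = (((⅐)*3²)*2)*(4 - 4) = (((⅐)*9)*2)*0 = ((9/7)*2)*0 = (18/7)*0 = 0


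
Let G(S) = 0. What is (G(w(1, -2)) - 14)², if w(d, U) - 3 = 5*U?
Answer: 196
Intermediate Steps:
w(d, U) = 3 + 5*U
(G(w(1, -2)) - 14)² = (0 - 14)² = (-14)² = 196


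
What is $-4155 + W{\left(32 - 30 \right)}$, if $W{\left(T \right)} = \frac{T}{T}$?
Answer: $-4154$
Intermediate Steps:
$W{\left(T \right)} = 1$
$-4155 + W{\left(32 - 30 \right)} = -4155 + 1 = -4154$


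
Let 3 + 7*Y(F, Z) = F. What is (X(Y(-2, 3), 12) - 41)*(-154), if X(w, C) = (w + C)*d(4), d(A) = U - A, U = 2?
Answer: 9790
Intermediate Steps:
d(A) = 2 - A
Y(F, Z) = -3/7 + F/7
X(w, C) = -2*C - 2*w (X(w, C) = (w + C)*(2 - 1*4) = (C + w)*(2 - 4) = (C + w)*(-2) = -2*C - 2*w)
(X(Y(-2, 3), 12) - 41)*(-154) = ((-2*12 - 2*(-3/7 + (⅐)*(-2))) - 41)*(-154) = ((-24 - 2*(-3/7 - 2/7)) - 41)*(-154) = ((-24 - 2*(-5/7)) - 41)*(-154) = ((-24 + 10/7) - 41)*(-154) = (-158/7 - 41)*(-154) = -445/7*(-154) = 9790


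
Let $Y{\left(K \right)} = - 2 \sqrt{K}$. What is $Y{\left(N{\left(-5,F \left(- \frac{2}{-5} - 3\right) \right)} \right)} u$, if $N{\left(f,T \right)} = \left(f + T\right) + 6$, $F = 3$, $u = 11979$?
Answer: $- \frac{23958 i \sqrt{170}}{5} \approx - 62475.0 i$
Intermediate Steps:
$N{\left(f,T \right)} = 6 + T + f$ ($N{\left(f,T \right)} = \left(T + f\right) + 6 = 6 + T + f$)
$Y{\left(N{\left(-5,F \left(- \frac{2}{-5} - 3\right) \right)} \right)} u = - 2 \sqrt{6 + 3 \left(- \frac{2}{-5} - 3\right) - 5} \cdot 11979 = - 2 \sqrt{6 + 3 \left(\left(-2\right) \left(- \frac{1}{5}\right) - 3\right) - 5} \cdot 11979 = - 2 \sqrt{6 + 3 \left(\frac{2}{5} - 3\right) - 5} \cdot 11979 = - 2 \sqrt{6 + 3 \left(- \frac{13}{5}\right) - 5} \cdot 11979 = - 2 \sqrt{6 - \frac{39}{5} - 5} \cdot 11979 = - 2 \sqrt{- \frac{34}{5}} \cdot 11979 = - 2 \frac{i \sqrt{170}}{5} \cdot 11979 = - \frac{2 i \sqrt{170}}{5} \cdot 11979 = - \frac{23958 i \sqrt{170}}{5}$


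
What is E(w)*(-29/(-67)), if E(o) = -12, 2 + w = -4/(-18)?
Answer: -348/67 ≈ -5.1940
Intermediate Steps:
w = -16/9 (w = -2 - 4/(-18) = -2 - 4*(-1/18) = -2 + 2/9 = -16/9 ≈ -1.7778)
E(w)*(-29/(-67)) = -(-348)/(-67) = -(-348)*(-1)/67 = -12*29/67 = -348/67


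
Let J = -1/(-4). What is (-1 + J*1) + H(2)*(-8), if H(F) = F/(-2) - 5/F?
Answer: 109/4 ≈ 27.250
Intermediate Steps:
J = ¼ (J = -1*(-¼) = ¼ ≈ 0.25000)
H(F) = -5/F - F/2 (H(F) = F*(-½) - 5/F = -F/2 - 5/F = -5/F - F/2)
(-1 + J*1) + H(2)*(-8) = (-1 + (¼)*1) + (-5/2 - ½*2)*(-8) = (-1 + ¼) + (-5*½ - 1)*(-8) = -¾ + (-5/2 - 1)*(-8) = -¾ - 7/2*(-8) = -¾ + 28 = 109/4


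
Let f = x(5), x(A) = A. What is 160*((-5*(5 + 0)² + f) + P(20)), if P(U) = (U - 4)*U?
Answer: 32000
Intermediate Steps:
f = 5
P(U) = U*(-4 + U) (P(U) = (-4 + U)*U = U*(-4 + U))
160*((-5*(5 + 0)² + f) + P(20)) = 160*((-5*(5 + 0)² + 5) + 20*(-4 + 20)) = 160*((-5*5² + 5) + 20*16) = 160*((-5*25 + 5) + 320) = 160*((-125 + 5) + 320) = 160*(-120 + 320) = 160*200 = 32000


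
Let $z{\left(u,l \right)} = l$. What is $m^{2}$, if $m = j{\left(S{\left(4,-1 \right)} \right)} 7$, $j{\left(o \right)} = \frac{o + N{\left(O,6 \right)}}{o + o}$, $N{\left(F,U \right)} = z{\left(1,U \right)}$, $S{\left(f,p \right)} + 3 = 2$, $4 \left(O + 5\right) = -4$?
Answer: $\frac{1225}{4} \approx 306.25$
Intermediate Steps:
$O = -6$ ($O = -5 + \frac{1}{4} \left(-4\right) = -5 - 1 = -6$)
$S{\left(f,p \right)} = -1$ ($S{\left(f,p \right)} = -3 + 2 = -1$)
$N{\left(F,U \right)} = U$
$j{\left(o \right)} = \frac{6 + o}{2 o}$ ($j{\left(o \right)} = \frac{o + 6}{o + o} = \frac{6 + o}{2 o}$)
$m = - \frac{35}{2}$ ($m = \frac{6 - 1}{2 \left(-1\right)} 7 = \frac{1}{2} \left(-1\right) 5 \cdot 7 = \left(- \frac{5}{2}\right) 7 = - \frac{35}{2} \approx -17.5$)
$m^{2} = \left(- \frac{35}{2}\right)^{2} = \frac{1225}{4}$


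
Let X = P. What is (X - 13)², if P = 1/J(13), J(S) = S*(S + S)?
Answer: 19298449/114244 ≈ 168.92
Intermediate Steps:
J(S) = 2*S² (J(S) = S*(2*S) = 2*S²)
P = 1/338 (P = 1/(2*13²) = 1/(2*169) = 1/338 ≈ 0.0029586)
X = 1/338 ≈ 0.0029586
(X - 13)² = (1/338 - 13)² = (-4393/338)² = 19298449/114244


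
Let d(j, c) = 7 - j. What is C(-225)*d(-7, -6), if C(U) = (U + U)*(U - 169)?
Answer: 2482200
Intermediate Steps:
C(U) = 2*U*(-169 + U) (C(U) = (2*U)*(-169 + U) = 2*U*(-169 + U))
C(-225)*d(-7, -6) = (2*(-225)*(-169 - 225))*(7 - 1*(-7)) = (2*(-225)*(-394))*(7 + 7) = 177300*14 = 2482200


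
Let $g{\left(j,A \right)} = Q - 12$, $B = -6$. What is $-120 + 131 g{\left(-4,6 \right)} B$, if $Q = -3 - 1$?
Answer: $12456$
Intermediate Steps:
$Q = -4$
$g{\left(j,A \right)} = -16$ ($g{\left(j,A \right)} = -4 - 12 = -16$)
$-120 + 131 g{\left(-4,6 \right)} B = -120 + 131 \left(\left(-16\right) \left(-6\right)\right) = -120 + 131 \cdot 96 = -120 + 12576 = 12456$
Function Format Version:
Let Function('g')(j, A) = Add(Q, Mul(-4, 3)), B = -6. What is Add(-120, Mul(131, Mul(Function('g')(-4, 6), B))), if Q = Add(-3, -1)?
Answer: 12456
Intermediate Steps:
Q = -4
Function('g')(j, A) = -16 (Function('g')(j, A) = Add(-4, Mul(-4, 3)) = Add(-4, -12) = -16)
Add(-120, Mul(131, Mul(Function('g')(-4, 6), B))) = Add(-120, Mul(131, Mul(-16, -6))) = Add(-120, Mul(131, 96)) = Add(-120, 12576) = 12456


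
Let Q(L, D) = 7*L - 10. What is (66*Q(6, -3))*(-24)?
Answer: -50688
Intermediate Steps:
Q(L, D) = -10 + 7*L
(66*Q(6, -3))*(-24) = (66*(-10 + 7*6))*(-24) = (66*(-10 + 42))*(-24) = (66*32)*(-24) = 2112*(-24) = -50688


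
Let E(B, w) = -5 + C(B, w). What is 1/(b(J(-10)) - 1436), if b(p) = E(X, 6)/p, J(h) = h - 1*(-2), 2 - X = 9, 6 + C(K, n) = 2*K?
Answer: -8/11463 ≈ -0.00069790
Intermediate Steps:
C(K, n) = -6 + 2*K
X = -7 (X = 2 - 1*9 = 2 - 9 = -7)
J(h) = 2 + h (J(h) = h + 2 = 2 + h)
E(B, w) = -11 + 2*B (E(B, w) = -5 + (-6 + 2*B) = -11 + 2*B)
b(p) = -25/p (b(p) = (-11 + 2*(-7))/p = (-11 - 14)/p = -25/p)
1/(b(J(-10)) - 1436) = 1/(-25/(2 - 10) - 1436) = 1/(-25/(-8) - 1436) = 1/(-25*(-⅛) - 1436) = 1/(25/8 - 1436) = 1/(-11463/8) = -8/11463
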